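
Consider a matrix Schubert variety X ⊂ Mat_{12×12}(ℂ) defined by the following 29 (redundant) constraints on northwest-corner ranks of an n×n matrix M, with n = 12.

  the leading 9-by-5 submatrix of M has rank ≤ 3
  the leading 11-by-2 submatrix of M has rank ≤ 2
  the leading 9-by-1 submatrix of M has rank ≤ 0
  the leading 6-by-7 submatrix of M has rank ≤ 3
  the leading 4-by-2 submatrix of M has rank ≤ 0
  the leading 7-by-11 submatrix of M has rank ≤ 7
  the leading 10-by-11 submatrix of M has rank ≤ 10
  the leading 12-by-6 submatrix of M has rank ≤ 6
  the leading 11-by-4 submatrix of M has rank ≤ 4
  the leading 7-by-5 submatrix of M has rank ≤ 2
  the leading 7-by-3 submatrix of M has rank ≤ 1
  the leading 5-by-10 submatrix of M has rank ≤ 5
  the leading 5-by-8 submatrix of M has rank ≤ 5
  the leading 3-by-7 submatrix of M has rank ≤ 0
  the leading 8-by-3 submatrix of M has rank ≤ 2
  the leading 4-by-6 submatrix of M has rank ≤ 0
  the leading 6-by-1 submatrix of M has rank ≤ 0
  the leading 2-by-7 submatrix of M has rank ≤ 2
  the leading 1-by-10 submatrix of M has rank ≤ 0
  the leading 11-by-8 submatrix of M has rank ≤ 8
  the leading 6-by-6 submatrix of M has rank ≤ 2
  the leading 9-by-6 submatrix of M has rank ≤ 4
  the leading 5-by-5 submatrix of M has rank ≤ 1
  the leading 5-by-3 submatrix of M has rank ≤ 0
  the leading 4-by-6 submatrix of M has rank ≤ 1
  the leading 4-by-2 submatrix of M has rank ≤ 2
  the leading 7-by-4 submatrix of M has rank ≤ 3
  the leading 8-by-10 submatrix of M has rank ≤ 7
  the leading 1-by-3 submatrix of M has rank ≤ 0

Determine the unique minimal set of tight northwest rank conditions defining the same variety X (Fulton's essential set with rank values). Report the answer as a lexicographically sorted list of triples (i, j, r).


Reconstructing r_w from the 29 given conditions:

  0, 0, 0, 0, 0, 0, 0, 0, 0, 0, 1, 1
  0, 0, 0, 0, 0, 0, 0, 1, 1, 1, 2, 2
  0, 0, 0, 0, 0, 0, 0, 1, 2, 2, 3, 3
  0, 0, 0, 0, 0, 0, 1, 2, 3, 3, 4, 4
  0, 0, 0, 1, 1, 1, 2, 3, 4, 4, 5, 5
  0, 1, 1, 2, 2, 2, 3, 4, 5, 5, 6, 6
  0, 1, 1, 2, 2, 3, 4, 5, 6, 6, 7, 7
  0, 1, 2, 3, 3, 4, 5, 6, 7, 7, 8, 8
  0, 1, 2, 3, 3, 4, 5, 6, 7, 8, 9, 9
  1, 2, 3, 4, 4, 5, 6, 7, 8, 9, 10, 10
  1, 2, 3, 4, 5, 6, 7, 8, 9, 10, 11, 11
  1, 2, 3, 4, 5, 6, 7, 8, 9, 10, 11, 12

giving w = (11, 8, 9, 7, 4, 2, 6, 3, 10, 1, 5, 12) via Δ²R.

D(w) has 40 cells with 8 SE-corners; essential set:

[(1, 10, 0), (3, 7, 0), (4, 6, 0), (5, 3, 0), (7, 3, 1), (7, 5, 2), (9, 1, 0), (9, 5, 3)]


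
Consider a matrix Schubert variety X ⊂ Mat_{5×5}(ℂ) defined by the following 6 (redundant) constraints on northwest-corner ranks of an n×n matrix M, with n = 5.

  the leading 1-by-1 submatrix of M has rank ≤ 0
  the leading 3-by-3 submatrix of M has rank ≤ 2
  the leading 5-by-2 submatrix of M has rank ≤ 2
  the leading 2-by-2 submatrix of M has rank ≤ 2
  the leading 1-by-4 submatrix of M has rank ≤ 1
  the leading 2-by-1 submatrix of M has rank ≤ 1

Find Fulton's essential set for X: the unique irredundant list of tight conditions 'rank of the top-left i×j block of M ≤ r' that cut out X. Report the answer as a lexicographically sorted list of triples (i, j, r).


The tightest implied rank at each (i,j), from the 6 conditions:

  R[1]: 0 1 1 1 1
  R[2]: 1 2 2 2 2
  R[3]: 1 2 2 3 3
  R[4]: 1 2 3 4 4
  R[5]: 1 2 3 4 5

giving w = (2, 1, 4, 3, 5) via Δ²R.

2 SE-corners of the 2-cell Rothe diagram give Ess(w):

[(1, 1, 0), (3, 3, 2)]


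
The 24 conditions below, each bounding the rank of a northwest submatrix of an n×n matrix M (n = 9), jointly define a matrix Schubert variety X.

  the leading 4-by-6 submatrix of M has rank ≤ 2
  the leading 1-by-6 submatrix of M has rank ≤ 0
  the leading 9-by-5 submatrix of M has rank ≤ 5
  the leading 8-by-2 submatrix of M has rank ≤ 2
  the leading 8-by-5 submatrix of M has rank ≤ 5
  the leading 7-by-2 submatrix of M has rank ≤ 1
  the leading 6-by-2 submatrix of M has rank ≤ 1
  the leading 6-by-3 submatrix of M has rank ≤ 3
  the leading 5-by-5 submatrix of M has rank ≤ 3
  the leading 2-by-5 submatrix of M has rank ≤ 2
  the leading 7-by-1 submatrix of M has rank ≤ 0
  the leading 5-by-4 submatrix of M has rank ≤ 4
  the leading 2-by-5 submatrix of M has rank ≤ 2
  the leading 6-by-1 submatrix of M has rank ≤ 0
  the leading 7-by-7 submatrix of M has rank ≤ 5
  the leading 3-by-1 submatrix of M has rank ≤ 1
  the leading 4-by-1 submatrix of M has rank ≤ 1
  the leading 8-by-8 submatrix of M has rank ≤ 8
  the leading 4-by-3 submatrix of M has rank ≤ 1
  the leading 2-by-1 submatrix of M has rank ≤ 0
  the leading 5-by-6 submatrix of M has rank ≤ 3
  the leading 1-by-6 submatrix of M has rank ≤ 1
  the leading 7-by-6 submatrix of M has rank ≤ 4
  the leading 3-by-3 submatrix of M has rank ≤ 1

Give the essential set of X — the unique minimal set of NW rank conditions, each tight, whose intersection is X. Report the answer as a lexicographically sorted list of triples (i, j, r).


Propagating the 24 rank bounds to every northwest block:

  i=1: 0 | 0 | 0 | 0 | 0 | 0 | 1 | 1 | 1
  i=2: 0 | 1 | 1 | 1 | 1 | 1 | 2 | 2 | 2
  i=3: 0 | 1 | 1 | 2 | 2 | 2 | 3 | 3 | 3
  i=4: 0 | 1 | 1 | 2 | 2 | 2 | 3 | 4 | 4
  i=5: 0 | 1 | 2 | 3 | 3 | 3 | 4 | 5 | 5
  i=6: 0 | 1 | 2 | 3 | 4 | 4 | 5 | 6 | 6
  i=7: 0 | 1 | 2 | 3 | 4 | 4 | 5 | 6 | 7
  i=8: 1 | 2 | 3 | 4 | 5 | 5 | 6 | 7 | 8
  i=9: 1 | 2 | 3 | 4 | 5 | 6 | 7 | 8 | 9

second differences of R give the permutation w = (7, 2, 4, 8, 3, 5, 9, 1, 6).

Rothe diagram D(w) (17 cells), 5 SE-corners (essential conditions):

[(1, 6, 0), (4, 3, 1), (4, 6, 2), (7, 1, 0), (7, 6, 4)]


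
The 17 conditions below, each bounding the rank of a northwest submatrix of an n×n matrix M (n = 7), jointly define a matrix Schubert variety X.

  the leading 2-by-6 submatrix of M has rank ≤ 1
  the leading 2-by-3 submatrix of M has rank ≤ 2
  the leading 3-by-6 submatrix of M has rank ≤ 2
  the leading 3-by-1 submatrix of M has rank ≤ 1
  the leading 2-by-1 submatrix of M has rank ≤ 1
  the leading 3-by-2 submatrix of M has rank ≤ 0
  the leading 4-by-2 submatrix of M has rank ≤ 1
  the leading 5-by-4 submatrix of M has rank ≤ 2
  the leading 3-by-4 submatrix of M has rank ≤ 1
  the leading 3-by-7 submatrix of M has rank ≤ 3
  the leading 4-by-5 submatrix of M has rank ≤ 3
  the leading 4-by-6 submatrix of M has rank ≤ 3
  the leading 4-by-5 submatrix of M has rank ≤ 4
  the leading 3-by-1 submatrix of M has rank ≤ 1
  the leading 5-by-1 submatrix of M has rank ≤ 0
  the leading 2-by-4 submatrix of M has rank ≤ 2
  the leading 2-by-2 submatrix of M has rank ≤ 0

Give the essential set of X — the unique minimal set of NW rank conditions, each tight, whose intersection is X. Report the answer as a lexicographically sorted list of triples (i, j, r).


Computing R[i][j] = min implied NW-rank bound (n=7, 17 conditions):

  i=1: 0  0  1  1  1  1  1
  i=2: 0  0  1  1  1  1  2
  i=3: 0  0  1  1  2  2  3
  i=4: 0  1  2  2  3  3  4
  i=5: 0  1  2  2  3  4  5
  i=6: 1  2  3  3  4  5  6
  i=7: 1  2  3  4  5  6  7

reading off 1-entries of Δ²R: w = (3, 7, 5, 2, 6, 1, 4).

5 SE-corners of the 13-cell Rothe diagram give Ess(w):

[(2, 6, 1), (3, 2, 0), (3, 4, 1), (5, 1, 0), (5, 4, 2)]


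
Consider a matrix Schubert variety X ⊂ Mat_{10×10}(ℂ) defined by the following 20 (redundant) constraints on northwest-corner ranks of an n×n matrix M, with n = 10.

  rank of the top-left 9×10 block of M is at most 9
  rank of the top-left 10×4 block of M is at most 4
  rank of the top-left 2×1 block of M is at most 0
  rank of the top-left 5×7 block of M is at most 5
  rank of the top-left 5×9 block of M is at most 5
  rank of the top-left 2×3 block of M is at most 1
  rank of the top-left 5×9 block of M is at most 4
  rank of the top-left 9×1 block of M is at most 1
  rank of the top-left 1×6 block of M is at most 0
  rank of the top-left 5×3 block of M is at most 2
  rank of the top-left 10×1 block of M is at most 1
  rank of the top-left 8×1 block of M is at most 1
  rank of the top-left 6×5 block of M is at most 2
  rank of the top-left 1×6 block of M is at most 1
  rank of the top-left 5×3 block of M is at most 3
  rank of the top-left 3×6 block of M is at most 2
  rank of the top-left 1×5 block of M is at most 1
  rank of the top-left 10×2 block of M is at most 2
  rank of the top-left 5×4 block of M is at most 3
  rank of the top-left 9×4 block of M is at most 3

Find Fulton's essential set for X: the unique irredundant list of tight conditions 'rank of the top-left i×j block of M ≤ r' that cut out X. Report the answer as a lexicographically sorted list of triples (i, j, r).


Rank table r_w(10×10) implied by the 20 constraints:

  0 0 0 0 0 0 1 1 1 1
  0 1 1 1 1 1 2 2 2 2
  1 2 2 2 2 2 3 3 3 3
  1 2 2 2 2 3 4 4 4 4
  1 2 2 2 2 3 4 4 4 5
  1 2 2 2 2 3 4 5 5 6
  1 2 3 3 3 4 5 6 6 7
  1 2 3 3 4 5 6 7 7 8
  1 2 3 3 4 5 6 7 8 9
  1 2 3 4 5 6 7 8 9 10

hence w(1..10) = (7, 2, 1, 6, 10, 8, 3, 5, 9, 4).

5 SE-corners of the 20-cell Rothe diagram give Ess(w):

[(1, 6, 0), (2, 1, 0), (5, 9, 4), (6, 5, 2), (9, 4, 3)]


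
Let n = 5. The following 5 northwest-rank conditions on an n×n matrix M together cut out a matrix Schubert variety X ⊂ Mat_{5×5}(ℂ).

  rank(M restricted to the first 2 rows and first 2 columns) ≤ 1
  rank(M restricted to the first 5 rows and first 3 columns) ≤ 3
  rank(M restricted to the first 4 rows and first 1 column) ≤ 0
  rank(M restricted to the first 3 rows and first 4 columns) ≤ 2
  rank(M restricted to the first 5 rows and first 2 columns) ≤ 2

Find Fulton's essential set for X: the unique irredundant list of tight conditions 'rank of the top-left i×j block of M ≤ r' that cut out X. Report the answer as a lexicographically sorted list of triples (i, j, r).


Rank table r_w(5×5) implied by the 5 constraints:

  row 1: 0 | 1 | 1 | 1 | 1
  row 2: 0 | 1 | 2 | 2 | 2
  row 3: 0 | 1 | 2 | 2 | 3
  row 4: 0 | 1 | 2 | 3 | 4
  row 5: 1 | 2 | 3 | 4 | 5

giving w = (2, 3, 5, 4, 1) via Δ²R.

|D(w)|=5, |Ess(w)|=2:

[(3, 4, 2), (4, 1, 0)]


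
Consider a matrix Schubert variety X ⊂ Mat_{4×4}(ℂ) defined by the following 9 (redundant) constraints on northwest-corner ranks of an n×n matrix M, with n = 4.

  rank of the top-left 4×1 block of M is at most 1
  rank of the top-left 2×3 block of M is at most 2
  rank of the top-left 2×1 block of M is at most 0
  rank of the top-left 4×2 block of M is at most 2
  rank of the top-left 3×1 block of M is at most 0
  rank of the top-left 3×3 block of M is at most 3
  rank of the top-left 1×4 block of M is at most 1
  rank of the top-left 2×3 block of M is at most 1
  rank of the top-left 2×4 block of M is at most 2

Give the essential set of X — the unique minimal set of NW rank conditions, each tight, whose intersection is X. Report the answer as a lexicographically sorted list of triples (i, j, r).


Computing R[i][j] = min implied NW-rank bound (n=4, 9 conditions):

  row 1: 0  1  1  1
  row 2: 0  1  1  2
  row 3: 0  1  2  3
  row 4: 1  2  3  4

reading off 1-entries of Δ²R: w = (2, 4, 3, 1).

ℓ(w)=4; the 2 essential cells (i,j,r):

[(2, 3, 1), (3, 1, 0)]


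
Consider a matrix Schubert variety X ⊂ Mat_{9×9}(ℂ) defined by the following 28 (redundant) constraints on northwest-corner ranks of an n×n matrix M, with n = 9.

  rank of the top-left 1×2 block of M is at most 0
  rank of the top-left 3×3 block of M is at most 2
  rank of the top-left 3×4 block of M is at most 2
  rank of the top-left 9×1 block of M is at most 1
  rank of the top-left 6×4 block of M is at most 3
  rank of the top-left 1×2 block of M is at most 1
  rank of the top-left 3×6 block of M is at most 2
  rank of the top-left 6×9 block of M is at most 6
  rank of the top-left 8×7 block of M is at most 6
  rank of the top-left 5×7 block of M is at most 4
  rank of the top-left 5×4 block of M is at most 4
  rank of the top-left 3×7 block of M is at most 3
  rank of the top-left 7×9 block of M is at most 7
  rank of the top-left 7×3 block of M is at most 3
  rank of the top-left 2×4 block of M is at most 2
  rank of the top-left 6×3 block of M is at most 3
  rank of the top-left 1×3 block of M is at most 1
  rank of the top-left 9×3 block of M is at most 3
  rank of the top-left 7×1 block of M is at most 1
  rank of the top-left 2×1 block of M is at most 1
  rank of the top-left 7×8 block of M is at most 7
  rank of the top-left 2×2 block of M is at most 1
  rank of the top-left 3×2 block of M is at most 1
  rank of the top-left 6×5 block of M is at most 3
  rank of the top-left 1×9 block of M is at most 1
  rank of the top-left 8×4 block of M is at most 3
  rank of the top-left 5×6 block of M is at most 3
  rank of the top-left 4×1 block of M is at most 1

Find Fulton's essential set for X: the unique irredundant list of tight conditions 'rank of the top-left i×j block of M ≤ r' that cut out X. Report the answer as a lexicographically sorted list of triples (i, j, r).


Rank table r_w(9×9) implied by the 28 constraints:

  0  0  1  1  1  1  1  1  1
  1  1  2  2  2  2  2  2  2
  1  1  2  2  2  2  3  3  3
  1  2  3  3  3  3  4  4  4
  1  2  3  3  3  3  4  5  5
  1  2  3  3  3  4  5  6  6
  1  2  3  3  4  5  6  7  7
  1  2  3  3  4  5  6  7  8
  1  2  3  4  5  6  7  8  9

giving w = (3, 1, 7, 2, 8, 6, 5, 9, 4) via Δ²R.

|D(w)|=13, |Ess(w)|=6:

[(1, 2, 0), (3, 2, 1), (3, 6, 2), (5, 6, 3), (6, 5, 3), (8, 4, 3)]


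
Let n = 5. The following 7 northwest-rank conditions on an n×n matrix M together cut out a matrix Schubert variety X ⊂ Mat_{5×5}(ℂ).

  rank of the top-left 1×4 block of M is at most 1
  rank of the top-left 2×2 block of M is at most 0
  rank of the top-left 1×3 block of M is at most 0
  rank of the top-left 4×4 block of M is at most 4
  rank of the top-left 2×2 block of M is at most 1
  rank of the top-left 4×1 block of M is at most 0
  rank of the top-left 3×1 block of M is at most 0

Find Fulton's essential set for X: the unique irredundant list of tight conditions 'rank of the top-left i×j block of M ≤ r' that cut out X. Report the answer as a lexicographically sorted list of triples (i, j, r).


Rank table r_w(5×5) implied by the 7 constraints:

  R[1]: 0 0 0 1 1
  R[2]: 0 0 1 2 2
  R[3]: 0 1 2 3 3
  R[4]: 0 1 2 3 4
  R[5]: 1 2 3 4 5

reading off 1-entries of Δ²R: w = (4, 3, 2, 5, 1).

Fulton essential set (3 of the 7 Rothe cells):

[(1, 3, 0), (2, 2, 0), (4, 1, 0)]


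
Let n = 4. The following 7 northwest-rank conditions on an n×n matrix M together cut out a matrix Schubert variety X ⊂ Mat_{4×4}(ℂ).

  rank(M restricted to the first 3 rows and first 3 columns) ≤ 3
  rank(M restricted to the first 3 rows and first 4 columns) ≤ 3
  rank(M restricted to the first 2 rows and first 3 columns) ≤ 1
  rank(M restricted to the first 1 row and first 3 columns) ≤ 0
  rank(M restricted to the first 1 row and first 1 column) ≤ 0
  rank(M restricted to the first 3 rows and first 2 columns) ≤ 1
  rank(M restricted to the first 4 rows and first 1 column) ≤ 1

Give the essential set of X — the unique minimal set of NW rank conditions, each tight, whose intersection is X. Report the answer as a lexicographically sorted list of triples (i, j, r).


Propagating the 7 rank bounds to every northwest block:

  i=1: 0 0 0 1
  i=2: 1 1 1 2
  i=3: 1 1 2 3
  i=4: 1 2 3 4

second differences of R give the permutation w = (4, 1, 3, 2).

D(w) has 4 cells with 2 SE-corners; essential set:

[(1, 3, 0), (3, 2, 1)]


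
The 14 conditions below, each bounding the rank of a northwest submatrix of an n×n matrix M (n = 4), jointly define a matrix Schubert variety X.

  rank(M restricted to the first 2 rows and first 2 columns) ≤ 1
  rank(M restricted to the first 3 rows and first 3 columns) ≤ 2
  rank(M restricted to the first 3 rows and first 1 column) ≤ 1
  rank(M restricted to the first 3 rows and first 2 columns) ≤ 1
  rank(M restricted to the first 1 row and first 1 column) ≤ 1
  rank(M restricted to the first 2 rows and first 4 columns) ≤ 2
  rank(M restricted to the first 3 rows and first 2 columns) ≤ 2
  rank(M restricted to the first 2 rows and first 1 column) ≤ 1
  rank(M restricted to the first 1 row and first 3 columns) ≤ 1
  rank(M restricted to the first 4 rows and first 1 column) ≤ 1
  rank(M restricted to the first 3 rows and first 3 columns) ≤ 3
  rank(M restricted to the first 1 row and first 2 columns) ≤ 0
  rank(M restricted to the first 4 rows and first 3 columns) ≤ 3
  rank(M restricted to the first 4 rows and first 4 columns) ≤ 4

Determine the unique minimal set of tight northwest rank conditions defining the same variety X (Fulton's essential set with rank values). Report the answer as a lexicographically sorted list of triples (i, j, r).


Propagating the 14 rank bounds to every northwest block:

  i=1: 0, 0, 1, 1
  i=2: 1, 1, 2, 2
  i=3: 1, 1, 2, 3
  i=4: 1, 2, 3, 4

so w = (3, 1, 4, 2).

D(w) has 3 cells with 2 SE-corners; essential set:

[(1, 2, 0), (3, 2, 1)]


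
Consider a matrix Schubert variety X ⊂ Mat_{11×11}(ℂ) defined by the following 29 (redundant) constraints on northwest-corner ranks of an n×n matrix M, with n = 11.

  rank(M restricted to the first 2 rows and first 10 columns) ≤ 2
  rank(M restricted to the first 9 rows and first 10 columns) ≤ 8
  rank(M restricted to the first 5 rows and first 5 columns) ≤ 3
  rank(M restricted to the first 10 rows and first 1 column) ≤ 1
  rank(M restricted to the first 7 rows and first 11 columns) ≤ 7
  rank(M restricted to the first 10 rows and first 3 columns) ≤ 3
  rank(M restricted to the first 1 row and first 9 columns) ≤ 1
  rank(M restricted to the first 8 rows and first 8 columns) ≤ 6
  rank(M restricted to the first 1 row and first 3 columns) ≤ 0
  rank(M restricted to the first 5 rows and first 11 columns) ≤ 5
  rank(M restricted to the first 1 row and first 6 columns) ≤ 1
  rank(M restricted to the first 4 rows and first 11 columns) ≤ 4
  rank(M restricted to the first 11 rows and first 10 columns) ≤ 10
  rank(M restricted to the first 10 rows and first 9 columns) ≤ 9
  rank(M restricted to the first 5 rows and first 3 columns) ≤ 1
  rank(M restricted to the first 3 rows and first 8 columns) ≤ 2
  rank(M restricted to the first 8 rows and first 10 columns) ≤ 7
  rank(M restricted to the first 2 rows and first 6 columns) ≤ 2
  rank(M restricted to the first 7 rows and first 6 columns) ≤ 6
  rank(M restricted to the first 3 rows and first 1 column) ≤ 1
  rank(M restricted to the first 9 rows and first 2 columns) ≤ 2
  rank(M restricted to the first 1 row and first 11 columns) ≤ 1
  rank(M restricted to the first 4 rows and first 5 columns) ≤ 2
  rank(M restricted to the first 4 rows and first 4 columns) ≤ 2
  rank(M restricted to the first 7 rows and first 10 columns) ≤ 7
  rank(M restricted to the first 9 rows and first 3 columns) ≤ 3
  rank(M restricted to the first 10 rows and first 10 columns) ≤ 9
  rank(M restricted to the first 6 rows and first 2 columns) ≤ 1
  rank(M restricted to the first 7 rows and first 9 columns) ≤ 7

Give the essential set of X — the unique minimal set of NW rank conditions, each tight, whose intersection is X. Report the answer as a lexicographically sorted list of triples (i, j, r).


Rank table r_w(11×11) implied by the 29 constraints:

  row 1: 0 | 0 | 0 | 1 | 1 | 1 | 1 | 1 | 1 | 1 | 1
  row 2: 1 | 1 | 1 | 2 | 2 | 2 | 2 | 2 | 2 | 2 | 2
  row 3: 1 | 1 | 1 | 2 | 2 | 2 | 2 | 2 | 3 | 3 | 3
  row 4: 1 | 1 | 1 | 2 | 2 | 3 | 3 | 3 | 4 | 4 | 4
  row 5: 1 | 1 | 1 | 2 | 3 | 4 | 4 | 4 | 5 | 5 | 5
  row 6: 1 | 1 | 2 | 3 | 4 | 5 | 5 | 5 | 6 | 6 | 6
  row 7: 1 | 2 | 3 | 4 | 5 | 6 | 6 | 6 | 7 | 7 | 7
  row 8: 1 | 2 | 3 | 4 | 5 | 6 | 6 | 6 | 7 | 7 | 8
  row 9: 1 | 2 | 3 | 4 | 5 | 6 | 7 | 7 | 8 | 8 | 9
  row 10: 1 | 2 | 3 | 4 | 5 | 6 | 7 | 8 | 9 | 9 | 10
  row 11: 1 | 2 | 3 | 4 | 5 | 6 | 7 | 8 | 9 | 10 | 11

reading off 1-entries of Δ²R: w = (4, 1, 9, 6, 5, 3, 2, 11, 7, 8, 10).

|D(w)|=18, |Ess(w)|=7:

[(1, 3, 0), (3, 8, 2), (4, 5, 2), (5, 3, 1), (6, 2, 1), (8, 8, 6), (8, 10, 7)]


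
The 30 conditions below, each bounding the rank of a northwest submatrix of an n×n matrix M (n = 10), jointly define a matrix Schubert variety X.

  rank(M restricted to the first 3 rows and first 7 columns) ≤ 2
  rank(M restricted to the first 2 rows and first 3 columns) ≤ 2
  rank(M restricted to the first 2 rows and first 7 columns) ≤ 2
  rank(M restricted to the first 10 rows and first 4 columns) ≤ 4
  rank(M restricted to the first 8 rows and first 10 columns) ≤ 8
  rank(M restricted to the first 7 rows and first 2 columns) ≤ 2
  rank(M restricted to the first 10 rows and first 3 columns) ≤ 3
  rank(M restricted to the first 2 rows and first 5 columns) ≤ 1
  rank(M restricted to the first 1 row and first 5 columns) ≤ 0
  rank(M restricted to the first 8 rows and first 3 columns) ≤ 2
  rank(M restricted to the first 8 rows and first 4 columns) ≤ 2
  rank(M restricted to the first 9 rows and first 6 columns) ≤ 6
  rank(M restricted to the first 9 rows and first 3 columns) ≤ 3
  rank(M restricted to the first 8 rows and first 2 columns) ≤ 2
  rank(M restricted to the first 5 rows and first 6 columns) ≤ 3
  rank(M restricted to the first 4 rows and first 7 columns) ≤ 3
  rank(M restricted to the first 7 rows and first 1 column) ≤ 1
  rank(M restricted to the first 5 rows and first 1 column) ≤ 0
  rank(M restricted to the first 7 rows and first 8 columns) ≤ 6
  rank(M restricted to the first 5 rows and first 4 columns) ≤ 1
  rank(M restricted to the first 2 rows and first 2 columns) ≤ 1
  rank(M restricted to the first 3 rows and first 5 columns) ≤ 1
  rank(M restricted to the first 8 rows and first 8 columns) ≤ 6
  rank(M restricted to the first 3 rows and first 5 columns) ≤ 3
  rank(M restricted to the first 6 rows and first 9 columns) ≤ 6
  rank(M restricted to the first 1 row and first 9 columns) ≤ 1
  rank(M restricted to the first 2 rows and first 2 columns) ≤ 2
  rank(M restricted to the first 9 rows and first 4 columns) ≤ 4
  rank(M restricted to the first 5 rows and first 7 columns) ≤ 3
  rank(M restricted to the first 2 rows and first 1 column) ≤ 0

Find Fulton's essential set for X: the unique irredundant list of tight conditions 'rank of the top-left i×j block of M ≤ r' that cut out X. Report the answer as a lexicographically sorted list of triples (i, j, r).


Rank table r_w(10×10) implied by the 30 constraints:

  R[1]: 0, 0, 0, 0, 0, 1, 1, 1, 1, 1
  R[2]: 0, 1, 1, 1, 1, 2, 2, 2, 2, 2
  R[3]: 0, 1, 1, 1, 1, 2, 2, 3, 3, 3
  R[4]: 0, 1, 1, 1, 2, 3, 3, 4, 4, 4
  R[5]: 0, 1, 1, 1, 2, 3, 3, 4, 5, 5
  R[6]: 1, 2, 2, 2, 3, 4, 4, 5, 6, 6
  R[7]: 1, 2, 2, 2, 3, 4, 5, 6, 7, 7
  R[8]: 1, 2, 2, 2, 3, 4, 5, 6, 7, 8
  R[9]: 1, 2, 3, 3, 4, 5, 6, 7, 8, 9
  R[10]: 1, 2, 3, 4, 5, 6, 7, 8, 9, 10

hence w(1..10) = (6, 2, 8, 5, 9, 1, 7, 10, 3, 4).

ℓ(w)=22; the 7 essential cells (i,j,r):

[(1, 5, 0), (3, 5, 1), (3, 7, 2), (5, 1, 0), (5, 4, 1), (5, 7, 3), (8, 4, 2)]


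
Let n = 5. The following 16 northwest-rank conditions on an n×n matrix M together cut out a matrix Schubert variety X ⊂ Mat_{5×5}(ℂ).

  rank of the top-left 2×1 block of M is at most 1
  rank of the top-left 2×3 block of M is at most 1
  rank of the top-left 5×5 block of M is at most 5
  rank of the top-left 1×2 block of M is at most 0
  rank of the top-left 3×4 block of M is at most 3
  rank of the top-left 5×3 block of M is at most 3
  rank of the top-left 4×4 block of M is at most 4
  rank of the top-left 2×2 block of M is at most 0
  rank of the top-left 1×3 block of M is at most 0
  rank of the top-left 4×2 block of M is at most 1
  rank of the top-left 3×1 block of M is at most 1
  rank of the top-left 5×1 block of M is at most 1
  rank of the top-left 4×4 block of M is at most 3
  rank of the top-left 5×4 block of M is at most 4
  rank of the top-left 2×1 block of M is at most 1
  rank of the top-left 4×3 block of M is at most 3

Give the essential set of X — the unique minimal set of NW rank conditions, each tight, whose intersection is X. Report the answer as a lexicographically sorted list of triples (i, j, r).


Propagating the 16 rank bounds to every northwest block:

  0 0 0 1 1
  0 0 1 2 2
  1 1 2 3 3
  1 1 2 3 4
  1 2 3 4 5

giving w = (4, 3, 1, 5, 2) via Δ²R.

|D(w)|=6, |Ess(w)|=3:

[(1, 3, 0), (2, 2, 0), (4, 2, 1)]


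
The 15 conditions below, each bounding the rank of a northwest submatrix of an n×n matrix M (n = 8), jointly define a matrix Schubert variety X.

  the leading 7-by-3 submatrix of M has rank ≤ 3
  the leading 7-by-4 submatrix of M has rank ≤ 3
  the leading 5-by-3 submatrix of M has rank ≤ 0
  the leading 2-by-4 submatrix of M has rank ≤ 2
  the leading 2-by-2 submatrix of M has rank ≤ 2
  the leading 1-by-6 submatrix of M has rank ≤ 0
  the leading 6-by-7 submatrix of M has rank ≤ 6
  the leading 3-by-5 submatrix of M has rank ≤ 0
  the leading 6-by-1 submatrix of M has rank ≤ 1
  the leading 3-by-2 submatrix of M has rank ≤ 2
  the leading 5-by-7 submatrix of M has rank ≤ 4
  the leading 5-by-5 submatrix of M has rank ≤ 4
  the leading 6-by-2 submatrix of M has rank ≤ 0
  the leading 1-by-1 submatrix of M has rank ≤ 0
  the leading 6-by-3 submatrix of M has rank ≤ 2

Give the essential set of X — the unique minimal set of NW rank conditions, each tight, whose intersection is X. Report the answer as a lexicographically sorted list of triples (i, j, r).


Recovering R(i,j) via the rank-extension bound from the 15 conditions:

  i=1: 0, 0, 0, 0, 0, 0, 1, 1
  i=2: 0, 0, 0, 0, 0, 1, 2, 2
  i=3: 0, 0, 0, 0, 0, 1, 2, 3
  i=4: 0, 0, 0, 1, 1, 2, 3, 4
  i=5: 0, 0, 0, 1, 2, 3, 4, 5
  i=6: 0, 0, 1, 2, 3, 4, 5, 6
  i=7: 1, 1, 2, 3, 4, 5, 6, 7
  i=8: 1, 2, 3, 4, 5, 6, 7, 8

giving w = (7, 6, 8, 4, 5, 3, 1, 2) via Δ²R.

Fulton essential set (4 of the 24 Rothe cells):

[(1, 6, 0), (3, 5, 0), (5, 3, 0), (6, 2, 0)]


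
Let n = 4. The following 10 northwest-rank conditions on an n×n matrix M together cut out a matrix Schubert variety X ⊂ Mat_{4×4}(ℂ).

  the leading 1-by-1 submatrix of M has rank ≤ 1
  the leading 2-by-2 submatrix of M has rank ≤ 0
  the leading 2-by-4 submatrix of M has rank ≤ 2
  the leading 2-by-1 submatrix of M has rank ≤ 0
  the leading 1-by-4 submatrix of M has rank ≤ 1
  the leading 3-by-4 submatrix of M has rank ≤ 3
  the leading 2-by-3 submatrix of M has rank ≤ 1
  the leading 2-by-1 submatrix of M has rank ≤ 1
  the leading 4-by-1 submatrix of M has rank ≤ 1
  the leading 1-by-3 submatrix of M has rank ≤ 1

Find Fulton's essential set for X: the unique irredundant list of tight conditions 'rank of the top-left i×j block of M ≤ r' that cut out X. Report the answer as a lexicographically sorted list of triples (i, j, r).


Rank table r_w(4×4) implied by the 10 constraints:

  row 1: 0  0  1  1
  row 2: 0  0  1  2
  row 3: 1  1  2  3
  row 4: 1  2  3  4

so w = (3, 4, 1, 2).

1 SE-corner of the 4-cell Rothe diagram gives Ess(w):

[(2, 2, 0)]


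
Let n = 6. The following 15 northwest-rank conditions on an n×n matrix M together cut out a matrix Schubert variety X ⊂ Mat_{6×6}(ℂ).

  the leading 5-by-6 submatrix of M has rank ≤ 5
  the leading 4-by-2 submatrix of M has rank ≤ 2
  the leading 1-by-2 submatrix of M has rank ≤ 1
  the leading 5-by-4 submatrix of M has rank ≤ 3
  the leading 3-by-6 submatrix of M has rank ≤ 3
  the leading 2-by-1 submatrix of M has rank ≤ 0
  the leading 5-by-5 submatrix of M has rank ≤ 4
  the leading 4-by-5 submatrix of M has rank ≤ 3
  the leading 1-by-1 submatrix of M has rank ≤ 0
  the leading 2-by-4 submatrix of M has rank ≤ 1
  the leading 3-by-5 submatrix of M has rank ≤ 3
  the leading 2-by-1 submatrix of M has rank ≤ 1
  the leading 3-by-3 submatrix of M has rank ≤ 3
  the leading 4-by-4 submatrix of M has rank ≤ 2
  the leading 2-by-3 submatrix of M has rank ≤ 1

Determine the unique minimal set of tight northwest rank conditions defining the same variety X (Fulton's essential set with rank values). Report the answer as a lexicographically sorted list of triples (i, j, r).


Reconstructing r_w from the 15 given conditions:

  row 1: 0 | 1 | 1 | 1 | 1 | 1
  row 2: 0 | 1 | 1 | 1 | 2 | 2
  row 3: 1 | 2 | 2 | 2 | 3 | 3
  row 4: 1 | 2 | 2 | 2 | 3 | 4
  row 5: 1 | 2 | 3 | 3 | 4 | 5
  row 6: 1 | 2 | 3 | 4 | 5 | 6

giving w = (2, 5, 1, 6, 3, 4) via Δ²R.

3 SE-corners of the 6-cell Rothe diagram give Ess(w):

[(2, 1, 0), (2, 4, 1), (4, 4, 2)]


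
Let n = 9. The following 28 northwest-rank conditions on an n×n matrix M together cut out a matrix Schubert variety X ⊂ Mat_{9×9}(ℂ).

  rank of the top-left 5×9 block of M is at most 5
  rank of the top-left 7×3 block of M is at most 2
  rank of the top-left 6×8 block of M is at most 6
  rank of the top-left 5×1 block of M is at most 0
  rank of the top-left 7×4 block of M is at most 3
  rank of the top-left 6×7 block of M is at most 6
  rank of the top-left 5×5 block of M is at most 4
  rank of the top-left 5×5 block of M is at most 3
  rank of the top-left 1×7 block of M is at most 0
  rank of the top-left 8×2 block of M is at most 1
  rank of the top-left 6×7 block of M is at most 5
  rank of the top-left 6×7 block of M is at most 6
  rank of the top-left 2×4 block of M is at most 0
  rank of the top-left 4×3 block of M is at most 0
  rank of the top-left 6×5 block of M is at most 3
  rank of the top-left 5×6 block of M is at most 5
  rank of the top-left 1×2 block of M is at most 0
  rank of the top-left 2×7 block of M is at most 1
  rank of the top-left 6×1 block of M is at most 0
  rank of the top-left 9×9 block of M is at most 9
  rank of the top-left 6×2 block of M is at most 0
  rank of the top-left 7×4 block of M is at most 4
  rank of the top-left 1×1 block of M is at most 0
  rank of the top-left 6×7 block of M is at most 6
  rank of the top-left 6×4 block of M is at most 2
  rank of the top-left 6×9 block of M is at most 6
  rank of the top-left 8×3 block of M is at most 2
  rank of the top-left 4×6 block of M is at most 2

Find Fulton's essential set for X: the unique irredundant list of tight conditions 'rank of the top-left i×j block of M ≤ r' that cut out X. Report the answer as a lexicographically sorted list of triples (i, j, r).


Propagating the 28 rank bounds to every northwest block:

  R[1]: 0  0  0  0  0  0  0  1  1
  R[2]: 0  0  0  0  1  1  1  2  2
  R[3]: 0  0  0  1  2  2  2  3  3
  R[4]: 0  0  0  1  2  2  3  4  4
  R[5]: 0  0  1  2  3  3  4  5  5
  R[6]: 0  0  1  2  3  4  5  6  6
  R[7]: 1  1  2  3  4  5  6  7  7
  R[8]: 1  1  2  3  4  5  6  7  8
  R[9]: 1  2  3  4  5  6  7  8  9

giving w = (8, 5, 4, 7, 3, 6, 1, 9, 2) via Δ²R.

Rothe diagram D(w) (23 cells), 6 SE-corners (essential conditions):

[(1, 7, 0), (2, 4, 0), (4, 3, 0), (4, 6, 2), (6, 2, 0), (8, 2, 1)]


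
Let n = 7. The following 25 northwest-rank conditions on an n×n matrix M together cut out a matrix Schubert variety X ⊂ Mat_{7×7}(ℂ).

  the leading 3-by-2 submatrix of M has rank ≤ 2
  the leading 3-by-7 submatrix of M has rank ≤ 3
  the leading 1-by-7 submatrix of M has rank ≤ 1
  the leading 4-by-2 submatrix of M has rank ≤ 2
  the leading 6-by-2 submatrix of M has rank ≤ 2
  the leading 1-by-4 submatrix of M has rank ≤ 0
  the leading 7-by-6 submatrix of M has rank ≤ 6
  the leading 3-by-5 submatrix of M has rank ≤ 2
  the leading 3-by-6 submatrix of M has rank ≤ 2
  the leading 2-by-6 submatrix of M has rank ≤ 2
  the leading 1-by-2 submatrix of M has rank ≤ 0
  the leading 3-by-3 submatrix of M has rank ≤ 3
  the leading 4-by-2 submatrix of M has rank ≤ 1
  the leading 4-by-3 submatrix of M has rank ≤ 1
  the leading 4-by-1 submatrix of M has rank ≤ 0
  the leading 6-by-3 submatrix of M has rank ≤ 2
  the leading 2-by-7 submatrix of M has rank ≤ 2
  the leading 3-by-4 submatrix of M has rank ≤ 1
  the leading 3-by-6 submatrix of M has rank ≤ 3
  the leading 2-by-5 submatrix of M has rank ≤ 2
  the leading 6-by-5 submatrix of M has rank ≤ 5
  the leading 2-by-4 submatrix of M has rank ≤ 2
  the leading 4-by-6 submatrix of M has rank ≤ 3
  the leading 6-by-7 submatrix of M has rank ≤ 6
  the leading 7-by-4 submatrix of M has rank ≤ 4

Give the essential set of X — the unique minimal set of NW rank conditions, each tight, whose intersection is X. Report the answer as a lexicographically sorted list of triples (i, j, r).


Rank table r_w(7×7) implied by the 25 constraints:

  R[1]: 0 0 0 0 1 1 1
  R[2]: 0 1 1 1 2 2 2
  R[3]: 0 1 1 1 2 2 3
  R[4]: 0 1 1 2 3 3 4
  R[5]: 1 2 2 3 4 4 5
  R[6]: 1 2 2 3 4 5 6
  R[7]: 1 2 3 4 5 6 7

reading off 1-entries of Δ²R: w = (5, 2, 7, 4, 1, 6, 3).

Fulton essential set (6 of the 12 Rothe cells):

[(1, 4, 0), (3, 4, 1), (3, 6, 2), (4, 1, 0), (4, 3, 1), (6, 3, 2)]


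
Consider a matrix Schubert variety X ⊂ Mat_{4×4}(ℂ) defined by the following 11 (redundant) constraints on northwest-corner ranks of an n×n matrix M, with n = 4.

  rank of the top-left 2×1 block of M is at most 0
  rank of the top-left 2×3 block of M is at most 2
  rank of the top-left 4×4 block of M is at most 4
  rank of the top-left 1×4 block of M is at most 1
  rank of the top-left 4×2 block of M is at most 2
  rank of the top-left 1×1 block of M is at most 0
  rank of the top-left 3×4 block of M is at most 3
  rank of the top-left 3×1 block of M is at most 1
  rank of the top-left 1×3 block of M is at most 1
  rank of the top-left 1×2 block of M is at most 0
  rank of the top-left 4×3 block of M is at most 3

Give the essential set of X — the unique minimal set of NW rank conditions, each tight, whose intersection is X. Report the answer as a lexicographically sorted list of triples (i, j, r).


Reconstructing r_w from the 11 given conditions:

  i=1: 0 0 1 1
  i=2: 0 1 2 2
  i=3: 1 2 3 3
  i=4: 1 2 3 4

giving w = (3, 2, 1, 4) via Δ²R.

|D(w)|=3, |Ess(w)|=2:

[(1, 2, 0), (2, 1, 0)]


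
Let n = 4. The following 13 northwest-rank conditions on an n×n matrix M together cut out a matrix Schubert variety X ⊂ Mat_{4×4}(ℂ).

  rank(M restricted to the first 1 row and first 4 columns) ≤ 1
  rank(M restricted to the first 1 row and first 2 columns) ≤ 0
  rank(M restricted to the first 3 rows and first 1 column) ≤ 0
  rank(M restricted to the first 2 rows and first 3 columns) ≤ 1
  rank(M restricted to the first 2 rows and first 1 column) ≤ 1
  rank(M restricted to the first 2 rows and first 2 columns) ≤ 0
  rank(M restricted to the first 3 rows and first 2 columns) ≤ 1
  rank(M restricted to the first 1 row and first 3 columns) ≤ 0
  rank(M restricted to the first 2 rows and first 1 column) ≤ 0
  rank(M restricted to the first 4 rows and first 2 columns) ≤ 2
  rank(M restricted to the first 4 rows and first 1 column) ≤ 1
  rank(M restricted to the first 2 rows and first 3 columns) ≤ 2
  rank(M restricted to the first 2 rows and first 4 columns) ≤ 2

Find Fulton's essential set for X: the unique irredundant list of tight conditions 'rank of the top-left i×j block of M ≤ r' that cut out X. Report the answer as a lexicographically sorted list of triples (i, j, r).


Recovering R(i,j) via the rank-extension bound from the 13 conditions:

  row 1: 0  0  0  1
  row 2: 0  0  1  2
  row 3: 0  1  2  3
  row 4: 1  2  3  4

giving w = (4, 3, 2, 1) via Δ²R.

ℓ(w)=6; the 3 essential cells (i,j,r):

[(1, 3, 0), (2, 2, 0), (3, 1, 0)]


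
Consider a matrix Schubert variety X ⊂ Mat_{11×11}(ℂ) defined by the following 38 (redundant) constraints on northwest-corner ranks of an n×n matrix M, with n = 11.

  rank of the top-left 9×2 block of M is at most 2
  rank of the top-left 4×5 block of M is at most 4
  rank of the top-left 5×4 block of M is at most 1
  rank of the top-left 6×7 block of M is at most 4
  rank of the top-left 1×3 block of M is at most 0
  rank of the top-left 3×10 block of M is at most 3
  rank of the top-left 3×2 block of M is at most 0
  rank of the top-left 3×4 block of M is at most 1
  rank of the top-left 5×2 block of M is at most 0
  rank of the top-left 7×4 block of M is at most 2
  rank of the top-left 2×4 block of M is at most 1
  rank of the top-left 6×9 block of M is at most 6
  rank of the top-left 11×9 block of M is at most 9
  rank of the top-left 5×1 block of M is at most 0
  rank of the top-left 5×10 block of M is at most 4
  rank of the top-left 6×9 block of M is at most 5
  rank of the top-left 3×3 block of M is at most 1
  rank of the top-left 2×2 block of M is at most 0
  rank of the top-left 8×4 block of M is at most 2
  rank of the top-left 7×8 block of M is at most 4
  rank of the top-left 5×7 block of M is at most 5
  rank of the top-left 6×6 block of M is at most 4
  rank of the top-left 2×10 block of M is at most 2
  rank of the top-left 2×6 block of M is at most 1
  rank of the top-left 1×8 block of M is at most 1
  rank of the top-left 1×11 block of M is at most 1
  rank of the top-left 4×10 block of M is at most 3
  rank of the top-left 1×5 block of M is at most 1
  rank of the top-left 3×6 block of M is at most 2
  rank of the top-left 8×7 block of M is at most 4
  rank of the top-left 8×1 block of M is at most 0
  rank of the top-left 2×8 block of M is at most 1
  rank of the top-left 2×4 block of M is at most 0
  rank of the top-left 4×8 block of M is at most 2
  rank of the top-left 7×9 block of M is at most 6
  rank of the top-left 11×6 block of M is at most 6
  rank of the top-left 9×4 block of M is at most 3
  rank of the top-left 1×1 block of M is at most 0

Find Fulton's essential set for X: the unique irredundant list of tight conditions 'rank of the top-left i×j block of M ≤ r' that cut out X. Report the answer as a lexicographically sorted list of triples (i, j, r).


Computing R[i][j] = min implied NW-rank bound (n=11, 38 conditions):

  R[1]: 0, 0, 0, 0, 1, 1, 1, 1, 1, 1, 1
  R[2]: 0, 0, 0, 0, 1, 1, 1, 1, 2, 2, 2
  R[3]: 0, 0, 1, 1, 2, 2, 2, 2, 3, 3, 3
  R[4]: 0, 0, 1, 1, 2, 2, 2, 2, 3, 3, 4
  R[5]: 0, 0, 1, 1, 2, 3, 3, 3, 4, 4, 5
  R[6]: 0, 1, 2, 2, 3, 4, 4, 4, 5, 5, 6
  R[7]: 0, 1, 2, 2, 3, 4, 4, 4, 5, 6, 7
  R[8]: 0, 1, 2, 2, 3, 4, 4, 5, 6, 7, 8
  R[9]: 1, 2, 3, 3, 4, 5, 5, 6, 7, 8, 9
  R[10]: 1, 2, 3, 4, 5, 6, 6, 7, 8, 9, 10
  R[11]: 1, 2, 3, 4, 5, 6, 7, 8, 9, 10, 11

the unique w with this rank table is (5, 9, 3, 11, 6, 2, 10, 8, 1, 4, 7).

Rothe diagram D(w) (31 cells), 10 SE-corners (essential conditions):

[(2, 4, 0), (2, 8, 1), (4, 8, 2), (4, 10, 3), (5, 2, 0), (5, 4, 1), (7, 8, 4), (8, 1, 0), (8, 4, 2), (8, 7, 4)]


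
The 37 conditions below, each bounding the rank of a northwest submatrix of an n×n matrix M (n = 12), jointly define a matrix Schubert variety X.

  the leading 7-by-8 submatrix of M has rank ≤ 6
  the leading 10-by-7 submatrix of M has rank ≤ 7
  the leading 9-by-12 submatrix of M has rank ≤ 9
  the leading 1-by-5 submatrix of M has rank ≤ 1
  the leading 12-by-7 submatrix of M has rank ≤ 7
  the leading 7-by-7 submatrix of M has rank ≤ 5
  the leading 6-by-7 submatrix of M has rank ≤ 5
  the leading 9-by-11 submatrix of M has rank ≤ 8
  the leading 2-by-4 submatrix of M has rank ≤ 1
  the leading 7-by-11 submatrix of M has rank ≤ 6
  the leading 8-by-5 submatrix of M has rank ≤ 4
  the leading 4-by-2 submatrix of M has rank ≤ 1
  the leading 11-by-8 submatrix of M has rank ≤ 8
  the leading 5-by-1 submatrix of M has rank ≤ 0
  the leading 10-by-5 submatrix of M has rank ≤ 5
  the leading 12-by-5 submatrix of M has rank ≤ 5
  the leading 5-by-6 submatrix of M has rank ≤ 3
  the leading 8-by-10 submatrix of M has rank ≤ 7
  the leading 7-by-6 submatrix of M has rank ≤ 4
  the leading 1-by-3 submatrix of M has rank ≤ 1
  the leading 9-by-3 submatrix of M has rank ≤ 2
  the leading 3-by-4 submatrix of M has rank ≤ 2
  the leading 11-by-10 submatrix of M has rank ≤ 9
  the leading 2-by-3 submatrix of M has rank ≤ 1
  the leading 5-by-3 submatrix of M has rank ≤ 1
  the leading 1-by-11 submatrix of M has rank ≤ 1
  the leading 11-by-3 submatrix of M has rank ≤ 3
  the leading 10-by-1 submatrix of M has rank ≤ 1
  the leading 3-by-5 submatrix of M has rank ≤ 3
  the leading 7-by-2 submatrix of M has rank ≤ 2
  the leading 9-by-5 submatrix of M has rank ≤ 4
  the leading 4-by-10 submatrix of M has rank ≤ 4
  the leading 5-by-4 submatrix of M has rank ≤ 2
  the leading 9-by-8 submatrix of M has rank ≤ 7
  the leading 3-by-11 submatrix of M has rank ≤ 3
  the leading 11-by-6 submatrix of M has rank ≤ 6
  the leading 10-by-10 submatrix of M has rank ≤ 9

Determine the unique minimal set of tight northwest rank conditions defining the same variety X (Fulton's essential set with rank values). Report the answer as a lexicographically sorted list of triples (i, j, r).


The tightest implied rank at each (i,j), from the 37 conditions:

  R[1]: 0 | 1 | 1 | 1 | 1 | 1 | 1 | 1 | 1 | 1 | 1 | 1
  R[2]: 0 | 1 | 1 | 1 | 2 | 2 | 2 | 2 | 2 | 2 | 2 | 2
  R[3]: 0 | 1 | 1 | 2 | 3 | 3 | 3 | 3 | 3 | 3 | 3 | 3
  R[4]: 0 | 1 | 1 | 2 | 3 | 3 | 4 | 4 | 4 | 4 | 4 | 4
  R[5]: 0 | 1 | 1 | 2 | 3 | 3 | 4 | 5 | 5 | 5 | 5 | 5
  R[6]: 1 | 2 | 2 | 3 | 4 | 4 | 5 | 6 | 6 | 6 | 6 | 6
  R[7]: 1 | 2 | 2 | 3 | 4 | 4 | 5 | 6 | 6 | 6 | 6 | 7
  R[8]: 1 | 2 | 2 | 3 | 4 | 5 | 6 | 7 | 7 | 7 | 7 | 8
  R[9]: 1 | 2 | 2 | 3 | 4 | 5 | 6 | 7 | 8 | 8 | 8 | 9
  R[10]: 1 | 2 | 3 | 4 | 5 | 6 | 7 | 8 | 9 | 9 | 9 | 10
  R[11]: 1 | 2 | 3 | 4 | 5 | 6 | 7 | 8 | 9 | 9 | 10 | 11
  R[12]: 1 | 2 | 3 | 4 | 5 | 6 | 7 | 8 | 9 | 10 | 11 | 12

reading off 1-entries of Δ²R: w = (2, 5, 4, 7, 8, 1, 12, 6, 9, 3, 11, 10).

Rothe diagram D(w) (20 cells), 8 SE-corners (essential conditions):

[(2, 4, 1), (5, 1, 0), (5, 3, 1), (5, 6, 3), (7, 6, 4), (7, 11, 6), (9, 3, 2), (11, 10, 9)]
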